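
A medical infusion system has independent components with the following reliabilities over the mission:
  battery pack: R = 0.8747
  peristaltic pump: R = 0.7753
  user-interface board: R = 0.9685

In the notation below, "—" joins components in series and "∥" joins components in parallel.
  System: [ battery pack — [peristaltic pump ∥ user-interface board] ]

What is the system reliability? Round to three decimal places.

Parallel (peristaltic pump and user-interface board): 1 − (1 − 0.77530)(1 − 0.96850) = 0.99292
Series (battery pack and [0.99292]): 0.87470 × 0.99292 = 0.869

0.869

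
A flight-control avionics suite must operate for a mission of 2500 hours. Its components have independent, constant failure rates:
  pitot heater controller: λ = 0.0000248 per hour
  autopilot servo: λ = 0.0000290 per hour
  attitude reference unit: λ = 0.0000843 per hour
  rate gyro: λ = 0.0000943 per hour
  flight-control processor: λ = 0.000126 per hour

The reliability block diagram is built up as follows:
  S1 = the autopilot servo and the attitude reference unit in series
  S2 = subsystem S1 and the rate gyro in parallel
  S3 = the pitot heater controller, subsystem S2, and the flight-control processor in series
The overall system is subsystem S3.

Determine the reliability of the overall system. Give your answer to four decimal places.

0.6504

R(pitot heater controller) = exp(−0.0000248 × 2500) = 0.939883
R(autopilot servo) = exp(−0.0000290 × 2500) = 0.930066
R(attitude reference unit) = exp(−0.0000843 × 2500) = 0.809977
R(rate gyro) = exp(−0.0000943 × 2500) = 0.789978
R(flight-control processor) = exp(−0.000126 × 2500) = 0.729789
Series (autopilot servo and attitude reference unit): 0.930066 × 0.809977 = 0.753332
Parallel ([0.753332] and rate gyro): 1 − (1 − 0.753332)(1 − 0.789978) = 0.948194
Series (pitot heater controller, [0.948194], and flight-control processor): 0.939883 × 0.948194 × 0.729789 = 0.6504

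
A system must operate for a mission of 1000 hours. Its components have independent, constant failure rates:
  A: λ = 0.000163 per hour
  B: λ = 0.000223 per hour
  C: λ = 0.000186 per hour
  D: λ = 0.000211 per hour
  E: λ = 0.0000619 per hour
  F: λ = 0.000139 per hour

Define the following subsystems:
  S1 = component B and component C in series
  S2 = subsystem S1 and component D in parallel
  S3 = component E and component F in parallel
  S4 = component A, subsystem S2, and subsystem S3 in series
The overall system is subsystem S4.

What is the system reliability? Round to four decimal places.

0.7891

R(A) = exp(−0.000163 × 1000) = 0.849591
R(B) = exp(−0.000223 × 1000) = 0.800115
R(C) = exp(−0.000186 × 1000) = 0.830274
R(D) = exp(−0.000211 × 1000) = 0.809774
R(E) = exp(−0.0000619 × 1000) = 0.939977
R(F) = exp(−0.000139 × 1000) = 0.870228
Series (B and C): 0.800115 × 0.830274 = 0.664315
Parallel ([0.664315] and D): 1 − (1 − 0.664315)(1 − 0.809774) = 0.936144
Parallel (E and F): 1 − (1 − 0.939977)(1 − 0.870228) = 0.992211
Series (A, [0.936144], and [0.992211]): 0.849591 × 0.936144 × 0.992211 = 0.7891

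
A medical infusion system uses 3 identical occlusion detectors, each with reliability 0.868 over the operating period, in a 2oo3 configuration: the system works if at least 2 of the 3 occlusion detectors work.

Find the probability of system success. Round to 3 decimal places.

R = Σ_{i=2}^{3} C(3,i) p^i (1−p)^{3−i} with p = 0.868
C(3,2)·0.868^2·0.132^1 = 0.29836
C(3,3)·0.868^3·0.132^0 = 0.65397
Sum = 0.952

0.952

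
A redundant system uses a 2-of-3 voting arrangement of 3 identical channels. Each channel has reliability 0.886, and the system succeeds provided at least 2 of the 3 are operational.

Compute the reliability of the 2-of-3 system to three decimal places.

R = Σ_{i=2}^{3} C(3,i) p^i (1−p)^{3−i} with p = 0.886
C(3,2)·0.886^2·0.114^1 = 0.26847
C(3,3)·0.886^3·0.114^0 = 0.69551
Sum = 0.964

0.964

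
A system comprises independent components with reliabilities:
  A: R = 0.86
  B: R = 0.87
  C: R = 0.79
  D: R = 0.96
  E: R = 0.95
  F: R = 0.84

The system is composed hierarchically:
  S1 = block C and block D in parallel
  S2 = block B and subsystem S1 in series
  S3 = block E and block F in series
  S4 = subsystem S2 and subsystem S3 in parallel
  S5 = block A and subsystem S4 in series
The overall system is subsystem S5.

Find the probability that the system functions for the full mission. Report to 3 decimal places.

Parallel (C and D): 1 − (1 − 0.79000)(1 − 0.96000) = 0.99160
Series (B and [0.99160]): 0.87000 × 0.99160 = 0.86269
Series (E and F): 0.95000 × 0.84000 = 0.79800
Parallel ([0.86269] and [0.79800]): 1 − (1 − 0.86269)(1 − 0.79800) = 0.97226
Series (A and [0.97226]): 0.86000 × 0.97226 = 0.836

0.836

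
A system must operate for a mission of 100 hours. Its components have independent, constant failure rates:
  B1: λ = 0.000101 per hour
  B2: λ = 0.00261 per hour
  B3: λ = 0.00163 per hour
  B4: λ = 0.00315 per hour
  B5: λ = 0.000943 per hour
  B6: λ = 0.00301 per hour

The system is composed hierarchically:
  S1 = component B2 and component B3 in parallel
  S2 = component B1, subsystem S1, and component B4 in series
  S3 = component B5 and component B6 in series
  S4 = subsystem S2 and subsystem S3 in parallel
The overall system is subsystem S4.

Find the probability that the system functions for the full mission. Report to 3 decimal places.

0.901

R(B1) = exp(−0.000101 × 100) = 0.98995
R(B2) = exp(−0.00261 × 100) = 0.77028
R(B3) = exp(−0.00163 × 100) = 0.84959
R(B4) = exp(−0.00315 × 100) = 0.72979
R(B5) = exp(−0.000943 × 100) = 0.91001
R(B6) = exp(−0.00301 × 100) = 0.74008
Parallel (B2 and B3): 1 − (1 − 0.77028)(1 − 0.84959) = 0.96545
Series (B1, [0.96545], and B4): 0.98995 × 0.96545 × 0.72979 = 0.69749
Series (B5 and B6): 0.91001 × 0.74008 = 0.67348
Parallel ([0.69749] and [0.67348]): 1 − (1 − 0.69749)(1 − 0.67348) = 0.901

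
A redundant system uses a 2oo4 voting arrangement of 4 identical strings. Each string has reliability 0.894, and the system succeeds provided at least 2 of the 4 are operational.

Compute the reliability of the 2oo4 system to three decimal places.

0.996

R = Σ_{i=2}^{4} C(4,i) p^i (1−p)^{4−i} with p = 0.894
C(4,2)·0.894^2·0.106^2 = 0.05388
C(4,3)·0.894^3·0.106^1 = 0.30296
C(4,4)·0.894^4·0.106^0 = 0.63878
Sum = 0.996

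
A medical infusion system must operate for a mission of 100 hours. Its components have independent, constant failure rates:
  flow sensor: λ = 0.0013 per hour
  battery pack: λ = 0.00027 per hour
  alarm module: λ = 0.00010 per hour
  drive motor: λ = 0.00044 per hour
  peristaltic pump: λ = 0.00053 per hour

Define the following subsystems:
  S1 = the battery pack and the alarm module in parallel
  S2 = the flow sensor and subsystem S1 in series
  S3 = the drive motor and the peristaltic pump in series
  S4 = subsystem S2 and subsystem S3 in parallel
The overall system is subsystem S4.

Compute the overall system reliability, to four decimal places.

0.9887

R(flow sensor) = exp(−0.0013 × 100) = 0.878095
R(battery pack) = exp(−0.00027 × 100) = 0.973361
R(alarm module) = exp(−0.00010 × 100) = 0.990050
R(drive motor) = exp(−0.00044 × 100) = 0.956954
R(peristaltic pump) = exp(−0.00053 × 100) = 0.948380
Parallel (battery pack and alarm module): 1 − (1 − 0.973361)(1 − 0.990050) = 0.999735
Series (flow sensor and [0.999735]): 0.878095 × 0.999735 = 0.877862
Series (drive motor and peristaltic pump): 0.956954 × 0.948380 = 0.907556
Parallel ([0.877862] and [0.907556]): 1 − (1 − 0.877862)(1 − 0.907556) = 0.9887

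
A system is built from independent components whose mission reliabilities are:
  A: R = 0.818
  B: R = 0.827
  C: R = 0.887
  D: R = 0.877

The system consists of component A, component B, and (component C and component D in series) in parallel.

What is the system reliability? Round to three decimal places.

Series (C and D): 0.88700 × 0.87700 = 0.77790
Parallel (A, B, and [0.77790]): 1 − (1 − 0.81800)(1 − 0.82700)(1 − 0.77790) = 0.993

0.993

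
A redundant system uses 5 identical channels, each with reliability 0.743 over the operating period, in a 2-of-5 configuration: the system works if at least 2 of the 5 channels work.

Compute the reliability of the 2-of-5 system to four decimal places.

R = Σ_{i=2}^{5} C(5,i) p^i (1−p)^{5−i} with p = 0.743
C(5,2)·0.743^2·0.257^3 = 0.093708
C(5,3)·0.743^3·0.257^2 = 0.270915
C(5,4)·0.743^4·0.257^1 = 0.391614
C(5,5)·0.743^5·0.257^0 = 0.226435
Sum = 0.9827

0.9827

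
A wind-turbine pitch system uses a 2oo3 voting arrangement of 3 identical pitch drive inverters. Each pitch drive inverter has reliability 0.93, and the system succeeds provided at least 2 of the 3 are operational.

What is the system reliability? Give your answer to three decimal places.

R = Σ_{i=2}^{3} C(3,i) p^i (1−p)^{3−i} with p = 0.93
C(3,2)·0.93^2·0.07^1 = 0.18163
C(3,3)·0.93^3·0.07^0 = 0.80436
Sum = 0.986

0.986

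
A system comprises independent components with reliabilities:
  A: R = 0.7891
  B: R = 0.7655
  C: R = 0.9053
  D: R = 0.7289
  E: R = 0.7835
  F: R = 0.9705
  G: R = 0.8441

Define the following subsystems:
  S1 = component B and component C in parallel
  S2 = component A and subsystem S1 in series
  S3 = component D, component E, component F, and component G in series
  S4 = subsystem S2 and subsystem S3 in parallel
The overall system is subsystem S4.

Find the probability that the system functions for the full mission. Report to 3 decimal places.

Parallel (B and C): 1 − (1 − 0.76550)(1 − 0.90530) = 0.97779
Series (A and [0.97779]): 0.78910 × 0.97779 = 0.77157
Series (D, E, F, and G): 0.72890 × 0.78350 × 0.97050 × 0.84410 = 0.46784
Parallel ([0.77157] and [0.46784]): 1 − (1 − 0.77157)(1 − 0.46784) = 0.878

0.878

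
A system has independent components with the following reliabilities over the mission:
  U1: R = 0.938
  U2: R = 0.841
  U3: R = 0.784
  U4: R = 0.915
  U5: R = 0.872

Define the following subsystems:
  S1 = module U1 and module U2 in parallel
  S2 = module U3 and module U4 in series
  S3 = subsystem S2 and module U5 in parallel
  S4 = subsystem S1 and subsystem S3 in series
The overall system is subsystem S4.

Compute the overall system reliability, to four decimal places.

Parallel (U1 and U2): 1 − (1 − 0.938000)(1 − 0.841000) = 0.990142
Series (U3 and U4): 0.784000 × 0.915000 = 0.717360
Parallel ([0.717360] and U5): 1 − (1 − 0.717360)(1 − 0.872000) = 0.963822
Series ([0.990142] and [0.963822]): 0.990142 × 0.963822 = 0.9543

0.9543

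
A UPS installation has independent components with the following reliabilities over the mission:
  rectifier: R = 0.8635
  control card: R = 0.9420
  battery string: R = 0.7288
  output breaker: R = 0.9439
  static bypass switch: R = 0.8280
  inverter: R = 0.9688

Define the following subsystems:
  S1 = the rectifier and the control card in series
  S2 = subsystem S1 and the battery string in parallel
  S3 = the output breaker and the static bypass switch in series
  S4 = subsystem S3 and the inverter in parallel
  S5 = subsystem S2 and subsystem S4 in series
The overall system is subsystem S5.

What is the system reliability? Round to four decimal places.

0.9429

Series (rectifier and control card): 0.863500 × 0.942000 = 0.813417
Parallel ([0.813417] and battery string): 1 − (1 − 0.813417)(1 − 0.728800) = 0.949399
Series (output breaker and static bypass switch): 0.943900 × 0.828000 = 0.781549
Parallel ([0.781549] and inverter): 1 − (1 − 0.781549)(1 − 0.968800) = 0.993184
Series ([0.949399] and [0.993184]): 0.949399 × 0.993184 = 0.9429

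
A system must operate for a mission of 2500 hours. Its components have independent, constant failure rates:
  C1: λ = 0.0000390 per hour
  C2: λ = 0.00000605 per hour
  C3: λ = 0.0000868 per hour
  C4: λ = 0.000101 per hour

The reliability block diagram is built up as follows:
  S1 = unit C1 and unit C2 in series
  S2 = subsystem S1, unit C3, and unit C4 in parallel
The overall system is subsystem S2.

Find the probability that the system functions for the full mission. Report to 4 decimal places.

R(C1) = exp(−0.0000390 × 2500) = 0.907102
R(C2) = exp(−0.00000605 × 2500) = 0.984989
R(C3) = exp(−0.0000868 × 2500) = 0.804930
R(C4) = exp(−0.000101 × 2500) = 0.776856
Series (C1 and C2): 0.907102 × 0.984989 = 0.893485
Parallel ([0.893485], C3, and C4): 1 − (1 − 0.893485)(1 − 0.804930)(1 − 0.776856) = 0.9954

0.9954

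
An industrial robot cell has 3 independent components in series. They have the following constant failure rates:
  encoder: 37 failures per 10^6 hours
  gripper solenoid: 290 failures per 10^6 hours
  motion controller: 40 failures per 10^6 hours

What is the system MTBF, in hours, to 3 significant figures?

2720

Series of exponential components: λ_sys = Σ λ_i
λ_sys = 0.000037 + 0.00029 + 0.000040 = 3.6700e-04 /h
MTBF = 1 / λ_sys = 2720 h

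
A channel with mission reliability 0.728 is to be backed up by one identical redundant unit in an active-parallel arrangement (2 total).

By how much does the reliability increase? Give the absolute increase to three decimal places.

0.198

R_before = 0.728
R_after = 1 − (1 − 0.728)^2 = 0.926
ΔR = 0.926 − 0.728 = 0.198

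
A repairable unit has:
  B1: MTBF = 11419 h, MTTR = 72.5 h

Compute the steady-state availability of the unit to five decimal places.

0.99369

A(B1) = MTBF/(MTBF+MTTR) = 11419/(11419+72.5) = 0.99369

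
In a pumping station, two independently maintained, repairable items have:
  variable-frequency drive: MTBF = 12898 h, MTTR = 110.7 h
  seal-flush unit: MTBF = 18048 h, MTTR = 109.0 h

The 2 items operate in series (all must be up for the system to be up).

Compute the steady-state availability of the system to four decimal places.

A(variable-frequency drive) = MTBF/(MTBF+MTTR) = 12898/(12898+110.7) = 0.991490
A(seal-flush unit) = MTBF/(MTBF+MTTR) = 18048/(18048+109.0) = 0.993997
Series availability: 0.991490 × 0.993997 = 0.9855

0.9855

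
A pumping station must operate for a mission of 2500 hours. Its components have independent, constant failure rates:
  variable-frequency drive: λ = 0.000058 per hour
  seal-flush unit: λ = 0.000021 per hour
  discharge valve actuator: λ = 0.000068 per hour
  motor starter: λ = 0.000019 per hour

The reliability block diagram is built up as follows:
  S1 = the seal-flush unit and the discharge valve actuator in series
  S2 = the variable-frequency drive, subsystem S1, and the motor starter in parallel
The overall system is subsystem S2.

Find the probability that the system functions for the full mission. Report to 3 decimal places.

R(variable-frequency drive) = exp(−0.000058 × 2500) = 0.86502
R(seal-flush unit) = exp(−0.000021 × 2500) = 0.94885
R(discharge valve actuator) = exp(−0.000068 × 2500) = 0.84366
R(motor starter) = exp(−0.000019 × 2500) = 0.95361
Series (seal-flush unit and discharge valve actuator): 0.94885 × 0.84366 = 0.80051
Parallel (variable-frequency drive, [0.80051], and motor starter): 1 − (1 − 0.86502)(1 − 0.80051)(1 − 0.95361) = 0.999

0.999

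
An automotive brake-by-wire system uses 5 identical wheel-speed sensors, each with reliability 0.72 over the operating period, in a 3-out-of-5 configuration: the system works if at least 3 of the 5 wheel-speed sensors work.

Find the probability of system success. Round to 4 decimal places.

R = Σ_{i=3}^{5} C(5,i) p^i (1−p)^{5−i} with p = 0.72
C(5,3)·0.72^3·0.28^2 = 0.292626
C(5,4)·0.72^4·0.28^1 = 0.376234
C(5,5)·0.72^5·0.28^0 = 0.193492
Sum = 0.8624

0.8624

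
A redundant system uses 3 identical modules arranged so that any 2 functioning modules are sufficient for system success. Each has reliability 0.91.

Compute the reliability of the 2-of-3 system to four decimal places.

0.9772

R = Σ_{i=2}^{3} C(3,i) p^i (1−p)^{3−i} with p = 0.91
C(3,2)·0.91^2·0.09^1 = 0.223587
C(3,3)·0.91^3·0.09^0 = 0.753571
Sum = 0.9772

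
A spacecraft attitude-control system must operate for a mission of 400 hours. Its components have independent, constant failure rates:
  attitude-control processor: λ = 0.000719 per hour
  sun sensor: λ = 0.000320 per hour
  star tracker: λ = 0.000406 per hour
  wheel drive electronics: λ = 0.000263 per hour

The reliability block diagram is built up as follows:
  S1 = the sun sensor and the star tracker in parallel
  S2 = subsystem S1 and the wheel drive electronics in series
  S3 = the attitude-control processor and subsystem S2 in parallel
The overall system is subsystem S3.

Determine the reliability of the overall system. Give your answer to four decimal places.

R(attitude-control processor) = exp(−0.000719 × 400) = 0.750062
R(sun sensor) = exp(−0.000320 × 400) = 0.879853
R(star tracker) = exp(−0.000406 × 400) = 0.850101
R(wheel drive electronics) = exp(−0.000263 × 400) = 0.900144
Parallel (sun sensor and star tracker): 1 − (1 − 0.879853)(1 − 0.850101) = 0.981990
Series ([0.981990] and wheel drive electronics): 0.981990 × 0.900144 = 0.883932
Parallel (attitude-control processor and [0.883932]): 1 − (1 − 0.750062)(1 − 0.883932) = 0.9710

0.9710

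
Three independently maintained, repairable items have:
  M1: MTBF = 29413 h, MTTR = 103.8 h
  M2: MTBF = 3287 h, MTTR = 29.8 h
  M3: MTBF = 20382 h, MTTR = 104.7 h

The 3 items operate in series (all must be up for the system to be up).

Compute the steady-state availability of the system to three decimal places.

A(M1) = MTBF/(MTBF+MTTR) = 29413/(29413+103.8) = 0.996483
A(M2) = MTBF/(MTBF+MTTR) = 3287/(3287+29.8) = 0.991015
A(M3) = MTBF/(MTBF+MTTR) = 20382/(20382+104.7) = 0.994889
Series availability: 0.996483 × 0.991015 × 0.994889 = 0.982

0.982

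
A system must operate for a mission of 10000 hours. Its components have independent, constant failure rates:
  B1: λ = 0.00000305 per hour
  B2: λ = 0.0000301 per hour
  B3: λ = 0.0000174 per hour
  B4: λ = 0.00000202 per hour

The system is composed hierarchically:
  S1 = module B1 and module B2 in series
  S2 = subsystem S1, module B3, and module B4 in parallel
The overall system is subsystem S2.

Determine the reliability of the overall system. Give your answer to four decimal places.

R(B1) = exp(−0.00000305 × 10000) = 0.969960
R(B2) = exp(−0.0000301 × 10000) = 0.740078
R(B3) = exp(−0.0000174 × 10000) = 0.840297
R(B4) = exp(−0.00000202 × 10000) = 0.980003
Series (B1 and B2): 0.969960 × 0.740078 = 0.717846
Parallel ([0.717846], B3, and B4): 1 − (1 − 0.717846)(1 − 0.840297)(1 − 0.980003) = 0.9991

0.9991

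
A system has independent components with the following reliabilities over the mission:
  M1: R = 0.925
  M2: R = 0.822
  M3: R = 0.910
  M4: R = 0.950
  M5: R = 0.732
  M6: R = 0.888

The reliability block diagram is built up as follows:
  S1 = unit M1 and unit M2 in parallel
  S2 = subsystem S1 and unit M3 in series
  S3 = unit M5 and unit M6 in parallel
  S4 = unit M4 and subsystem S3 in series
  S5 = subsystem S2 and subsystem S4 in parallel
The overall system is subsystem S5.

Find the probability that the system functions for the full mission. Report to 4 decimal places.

Parallel (M1 and M2): 1 − (1 − 0.925000)(1 − 0.822000) = 0.986650
Series ([0.986650] and M3): 0.986650 × 0.910000 = 0.897852
Parallel (M5 and M6): 1 − (1 − 0.732000)(1 − 0.888000) = 0.969984
Series (M4 and [0.969984]): 0.950000 × 0.969984 = 0.921485
Parallel ([0.897852] and [0.921485]): 1 − (1 − 0.897852)(1 − 0.921485) = 0.9920

0.9920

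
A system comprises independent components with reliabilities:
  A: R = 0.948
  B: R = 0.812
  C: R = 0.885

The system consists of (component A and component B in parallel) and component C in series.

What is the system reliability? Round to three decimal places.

0.876

Parallel (A and B): 1 − (1 − 0.94800)(1 − 0.81200) = 0.99022
Series ([0.99022] and C): 0.99022 × 0.88500 = 0.876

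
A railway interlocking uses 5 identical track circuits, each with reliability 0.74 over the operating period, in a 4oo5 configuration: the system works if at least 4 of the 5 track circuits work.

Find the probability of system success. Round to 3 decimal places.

R = Σ_{i=4}^{5} C(5,i) p^i (1−p)^{5−i} with p = 0.74
C(5,4)·0.74^4·0.26^1 = 0.38983
C(5,5)·0.74^5·0.26^0 = 0.22190
Sum = 0.612

0.612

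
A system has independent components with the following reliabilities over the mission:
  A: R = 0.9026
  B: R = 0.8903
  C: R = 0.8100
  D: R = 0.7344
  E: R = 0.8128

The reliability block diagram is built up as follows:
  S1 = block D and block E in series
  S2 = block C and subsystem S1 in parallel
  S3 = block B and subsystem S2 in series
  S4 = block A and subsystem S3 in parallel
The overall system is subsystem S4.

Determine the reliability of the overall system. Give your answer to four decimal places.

0.9827

Series (D and E): 0.734400 × 0.812800 = 0.596920
Parallel (C and [0.596920]): 1 − (1 − 0.810000)(1 − 0.596920) = 0.923415
Series (B and [0.923415]): 0.890300 × 0.923415 = 0.822116
Parallel (A and [0.822116]): 1 − (1 − 0.902600)(1 − 0.822116) = 0.9827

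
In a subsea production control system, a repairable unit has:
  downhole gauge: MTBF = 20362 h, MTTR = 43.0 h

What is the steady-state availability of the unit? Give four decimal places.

A(downhole gauge) = MTBF/(MTBF+MTTR) = 20362/(20362+43.0) = 0.9979

0.9979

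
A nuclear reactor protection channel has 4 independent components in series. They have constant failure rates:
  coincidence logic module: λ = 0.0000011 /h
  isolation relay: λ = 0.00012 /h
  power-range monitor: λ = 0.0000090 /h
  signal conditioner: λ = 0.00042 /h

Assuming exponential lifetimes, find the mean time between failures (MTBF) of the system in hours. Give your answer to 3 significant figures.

1820

Series of exponential components: λ_sys = Σ λ_i
λ_sys = 0.0000011 + 0.00012 + 0.0000090 + 0.00042 = 5.5010e-04 /h
MTBF = 1 / λ_sys = 1820 h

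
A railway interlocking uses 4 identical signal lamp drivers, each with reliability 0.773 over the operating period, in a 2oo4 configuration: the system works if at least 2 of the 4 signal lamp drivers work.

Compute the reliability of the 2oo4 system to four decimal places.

0.9612

R = Σ_{i=2}^{4} C(4,i) p^i (1−p)^{4−i} with p = 0.773
C(4,2)·0.773^2·0.227^2 = 0.184740
C(4,3)·0.773^3·0.227^1 = 0.419396
C(4,4)·0.773^4·0.227^0 = 0.357041
Sum = 0.9612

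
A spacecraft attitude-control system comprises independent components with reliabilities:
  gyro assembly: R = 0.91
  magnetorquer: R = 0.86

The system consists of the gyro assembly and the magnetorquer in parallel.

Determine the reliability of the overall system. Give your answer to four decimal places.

0.9874

Parallel (gyro assembly and magnetorquer): 1 − (1 − 0.910000)(1 − 0.860000) = 0.9874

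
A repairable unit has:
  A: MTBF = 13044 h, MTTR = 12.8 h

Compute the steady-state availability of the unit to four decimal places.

0.9990

A(A) = MTBF/(MTBF+MTTR) = 13044/(13044+12.8) = 0.9990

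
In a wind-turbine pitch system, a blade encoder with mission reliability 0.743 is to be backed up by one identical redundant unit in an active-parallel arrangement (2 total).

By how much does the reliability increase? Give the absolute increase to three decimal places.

0.191

R_before = 0.743
R_after = 1 − (1 − 0.743)^2 = 0.934
ΔR = 0.934 − 0.743 = 0.191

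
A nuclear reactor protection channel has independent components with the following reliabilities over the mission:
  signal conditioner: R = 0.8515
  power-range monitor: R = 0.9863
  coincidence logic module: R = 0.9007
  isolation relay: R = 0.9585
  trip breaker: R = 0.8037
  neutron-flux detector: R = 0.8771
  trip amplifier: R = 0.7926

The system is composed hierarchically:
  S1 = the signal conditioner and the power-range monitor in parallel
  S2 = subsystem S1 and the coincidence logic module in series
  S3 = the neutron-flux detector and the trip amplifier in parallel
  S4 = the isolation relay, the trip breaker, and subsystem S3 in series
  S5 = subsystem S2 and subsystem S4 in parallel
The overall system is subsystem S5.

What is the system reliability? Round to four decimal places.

Parallel (signal conditioner and power-range monitor): 1 − (1 − 0.851500)(1 − 0.986300) = 0.997966
Series ([0.997966] and coincidence logic module): 0.997966 × 0.900700 = 0.898868
Parallel (neutron-flux detector and trip amplifier): 1 − (1 − 0.877100)(1 − 0.792600) = 0.974511
Series (isolation relay, trip breaker, and [0.974511]): 0.958500 × 0.803700 × 0.974511 = 0.750711
Parallel ([0.898868] and [0.750711]): 1 − (1 − 0.898868)(1 − 0.750711) = 0.9748

0.9748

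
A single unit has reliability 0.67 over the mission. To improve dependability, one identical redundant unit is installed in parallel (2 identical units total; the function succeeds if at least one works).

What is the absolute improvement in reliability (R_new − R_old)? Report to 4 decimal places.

R_before = 0.67
R_after = 1 − (1 − 0.67)^2 = 0.8911
ΔR = 0.8911 − 0.67 = 0.2211

0.2211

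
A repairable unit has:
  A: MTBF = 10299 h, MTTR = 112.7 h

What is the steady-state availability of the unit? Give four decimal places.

0.9892

A(A) = MTBF/(MTBF+MTTR) = 10299/(10299+112.7) = 0.9892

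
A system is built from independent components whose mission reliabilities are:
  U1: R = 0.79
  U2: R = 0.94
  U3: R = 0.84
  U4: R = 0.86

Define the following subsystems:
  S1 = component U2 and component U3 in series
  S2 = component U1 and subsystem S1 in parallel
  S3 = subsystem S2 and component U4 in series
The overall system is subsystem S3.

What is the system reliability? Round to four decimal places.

0.8220

Series (U2 and U3): 0.940000 × 0.840000 = 0.789600
Parallel (U1 and [0.789600]): 1 − (1 − 0.790000)(1 − 0.789600) = 0.955816
Series ([0.955816] and U4): 0.955816 × 0.860000 = 0.8220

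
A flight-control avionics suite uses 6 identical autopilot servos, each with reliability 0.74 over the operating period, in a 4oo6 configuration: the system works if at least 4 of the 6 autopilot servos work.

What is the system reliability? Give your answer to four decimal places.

0.8144

R = Σ_{i=4}^{6} C(6,i) p^i (1−p)^{6−i} with p = 0.74
C(6,4)·0.74^4·0.26^2 = 0.304064
C(6,5)·0.74^5·0.26^1 = 0.346165
C(6,6)·0.74^6·0.26^0 = 0.164206
Sum = 0.8144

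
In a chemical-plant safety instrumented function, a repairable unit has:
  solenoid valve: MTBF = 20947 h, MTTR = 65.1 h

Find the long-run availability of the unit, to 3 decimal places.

A(solenoid valve) = MTBF/(MTBF+MTTR) = 20947/(20947+65.1) = 0.997

0.997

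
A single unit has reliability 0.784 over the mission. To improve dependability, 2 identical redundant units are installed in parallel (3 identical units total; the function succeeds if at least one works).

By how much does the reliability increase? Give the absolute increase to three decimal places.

0.206

R_before = 0.784
R_after = 1 − (1 − 0.784)^3 = 0.990
ΔR = 0.990 − 0.784 = 0.206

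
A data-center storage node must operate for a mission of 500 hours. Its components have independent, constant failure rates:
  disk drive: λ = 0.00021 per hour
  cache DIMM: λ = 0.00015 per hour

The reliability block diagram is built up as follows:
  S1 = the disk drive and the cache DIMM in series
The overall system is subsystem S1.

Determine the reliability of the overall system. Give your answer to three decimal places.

0.835

R(disk drive) = exp(−0.00021 × 500) = 0.90032
R(cache DIMM) = exp(−0.00015 × 500) = 0.92774
Series (disk drive and cache DIMM): 0.90032 × 0.92774 = 0.835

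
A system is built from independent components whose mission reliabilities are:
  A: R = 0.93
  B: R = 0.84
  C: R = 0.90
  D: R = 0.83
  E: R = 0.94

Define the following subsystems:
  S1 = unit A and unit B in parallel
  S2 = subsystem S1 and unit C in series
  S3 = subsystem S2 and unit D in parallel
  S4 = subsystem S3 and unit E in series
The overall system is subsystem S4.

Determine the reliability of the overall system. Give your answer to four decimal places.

Parallel (A and B): 1 − (1 − 0.930000)(1 − 0.840000) = 0.988800
Series ([0.988800] and C): 0.988800 × 0.900000 = 0.889920
Parallel ([0.889920] and D): 1 − (1 − 0.889920)(1 − 0.830000) = 0.981286
Series ([0.981286] and E): 0.981286 × 0.940000 = 0.9224

0.9224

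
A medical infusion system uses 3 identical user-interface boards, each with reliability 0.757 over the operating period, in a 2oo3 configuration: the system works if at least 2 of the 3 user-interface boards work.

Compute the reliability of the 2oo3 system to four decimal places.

0.8516

R = Σ_{i=2}^{3} C(3,i) p^i (1−p)^{3−i} with p = 0.757
C(3,2)·0.757^2·0.243^1 = 0.417753
C(3,3)·0.757^3·0.243^0 = 0.433798
Sum = 0.8516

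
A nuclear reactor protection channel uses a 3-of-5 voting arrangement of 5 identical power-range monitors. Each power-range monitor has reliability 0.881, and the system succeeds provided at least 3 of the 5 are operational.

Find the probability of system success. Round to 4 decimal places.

R = Σ_{i=3}^{5} C(5,i) p^i (1−p)^{5−i} with p = 0.881
C(5,3)·0.881^3·0.119^2 = 0.096833
C(5,4)·0.881^4·0.119^1 = 0.358443
C(5,5)·0.881^5·0.119^0 = 0.530737
Sum = 0.9860

0.9860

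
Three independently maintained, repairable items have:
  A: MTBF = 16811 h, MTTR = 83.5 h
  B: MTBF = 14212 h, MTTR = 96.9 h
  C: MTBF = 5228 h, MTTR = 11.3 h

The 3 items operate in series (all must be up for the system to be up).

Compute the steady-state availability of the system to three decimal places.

A(A) = MTBF/(MTBF+MTTR) = 16811/(16811+83.5) = 0.995058
A(B) = MTBF/(MTBF+MTTR) = 14212/(14212+96.9) = 0.993228
A(C) = MTBF/(MTBF+MTTR) = 5228/(5228+11.3) = 0.997843
Series availability: 0.995058 × 0.993228 × 0.997843 = 0.986

0.986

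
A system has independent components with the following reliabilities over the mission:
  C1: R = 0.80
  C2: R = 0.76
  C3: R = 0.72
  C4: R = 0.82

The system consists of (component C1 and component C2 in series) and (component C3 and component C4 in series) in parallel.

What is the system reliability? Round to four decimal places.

0.8394

Series (C1 and C2): 0.800000 × 0.760000 = 0.608000
Series (C3 and C4): 0.720000 × 0.820000 = 0.590400
Parallel ([0.608000] and [0.590400]): 1 − (1 − 0.608000)(1 − 0.590400) = 0.8394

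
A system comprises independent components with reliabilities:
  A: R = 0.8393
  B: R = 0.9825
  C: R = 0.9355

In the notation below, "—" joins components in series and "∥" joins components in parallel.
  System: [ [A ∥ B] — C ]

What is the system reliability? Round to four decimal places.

0.9329

Parallel (A and B): 1 − (1 − 0.839300)(1 − 0.982500) = 0.997188
Series ([0.997188] and C): 0.997188 × 0.935500 = 0.9329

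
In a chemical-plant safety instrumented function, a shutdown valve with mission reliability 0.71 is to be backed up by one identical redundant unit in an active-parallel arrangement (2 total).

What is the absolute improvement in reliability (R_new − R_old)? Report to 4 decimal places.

0.2059

R_before = 0.71
R_after = 1 − (1 − 0.71)^2 = 0.9159
ΔR = 0.9159 − 0.71 = 0.2059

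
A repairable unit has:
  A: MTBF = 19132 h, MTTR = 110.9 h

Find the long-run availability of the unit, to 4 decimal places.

A(A) = MTBF/(MTBF+MTTR) = 19132/(19132+110.9) = 0.9942

0.9942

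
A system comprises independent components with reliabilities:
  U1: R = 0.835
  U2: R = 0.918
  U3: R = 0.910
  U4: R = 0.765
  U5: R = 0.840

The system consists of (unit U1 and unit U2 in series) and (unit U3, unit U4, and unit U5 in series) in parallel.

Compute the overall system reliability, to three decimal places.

0.903

Series (U1 and U2): 0.83500 × 0.91800 = 0.76653
Series (U3, U4, and U5): 0.91000 × 0.76500 × 0.84000 = 0.58477
Parallel ([0.76653] and [0.58477]): 1 − (1 − 0.76653)(1 − 0.58477) = 0.903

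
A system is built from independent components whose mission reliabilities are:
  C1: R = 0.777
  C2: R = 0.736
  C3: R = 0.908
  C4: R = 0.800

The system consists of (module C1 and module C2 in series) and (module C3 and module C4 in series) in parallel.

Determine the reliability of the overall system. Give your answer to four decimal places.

0.8829

Series (C1 and C2): 0.777000 × 0.736000 = 0.571872
Series (C3 and C4): 0.908000 × 0.800000 = 0.726400
Parallel ([0.571872] and [0.726400]): 1 − (1 − 0.571872)(1 − 0.726400) = 0.8829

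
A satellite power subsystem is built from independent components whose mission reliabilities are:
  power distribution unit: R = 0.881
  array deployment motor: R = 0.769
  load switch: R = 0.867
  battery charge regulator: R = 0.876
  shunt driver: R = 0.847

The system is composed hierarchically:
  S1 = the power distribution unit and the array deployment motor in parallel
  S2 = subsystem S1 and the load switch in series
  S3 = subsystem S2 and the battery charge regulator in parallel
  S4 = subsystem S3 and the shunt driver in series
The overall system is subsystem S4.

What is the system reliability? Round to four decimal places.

0.8305

Parallel (power distribution unit and array deployment motor): 1 − (1 − 0.881000)(1 − 0.769000) = 0.972511
Series ([0.972511] and load switch): 0.972511 × 0.867000 = 0.843167
Parallel ([0.843167] and battery charge regulator): 1 − (1 − 0.843167)(1 − 0.876000) = 0.980553
Series ([0.980553] and shunt driver): 0.980553 × 0.847000 = 0.8305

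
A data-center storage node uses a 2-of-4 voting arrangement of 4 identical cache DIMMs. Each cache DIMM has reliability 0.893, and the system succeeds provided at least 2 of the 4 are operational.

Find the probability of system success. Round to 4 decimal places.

R = Σ_{i=2}^{4} C(4,i) p^i (1−p)^{4−i} with p = 0.893
C(4,2)·0.893^2·0.107^2 = 0.054780
C(4,3)·0.893^3·0.107^1 = 0.304788
C(4,4)·0.893^4·0.107^0 = 0.635925
Sum = 0.9955

0.9955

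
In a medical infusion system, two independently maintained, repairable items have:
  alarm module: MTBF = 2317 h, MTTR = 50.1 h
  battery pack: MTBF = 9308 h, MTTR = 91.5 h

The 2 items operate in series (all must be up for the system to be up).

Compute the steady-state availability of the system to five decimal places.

A(alarm module) = MTBF/(MTBF+MTTR) = 2317/(2317+50.1) = 0.978835
A(battery pack) = MTBF/(MTBF+MTTR) = 9308/(9308+91.5) = 0.990265
Series availability: 0.978835 × 0.990265 = 0.96931

0.96931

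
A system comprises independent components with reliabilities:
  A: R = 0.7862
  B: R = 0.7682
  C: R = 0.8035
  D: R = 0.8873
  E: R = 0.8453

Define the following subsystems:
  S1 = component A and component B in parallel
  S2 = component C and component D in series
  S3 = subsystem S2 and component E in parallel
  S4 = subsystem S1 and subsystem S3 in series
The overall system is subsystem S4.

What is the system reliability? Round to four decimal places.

Parallel (A and B): 1 − (1 − 0.786200)(1 − 0.768200) = 0.950441
Series (C and D): 0.803500 × 0.887300 = 0.712946
Parallel ([0.712946] and E): 1 − (1 − 0.712946)(1 − 0.845300) = 0.955593
Series ([0.950441] and [0.955593]): 0.950441 × 0.955593 = 0.9082

0.9082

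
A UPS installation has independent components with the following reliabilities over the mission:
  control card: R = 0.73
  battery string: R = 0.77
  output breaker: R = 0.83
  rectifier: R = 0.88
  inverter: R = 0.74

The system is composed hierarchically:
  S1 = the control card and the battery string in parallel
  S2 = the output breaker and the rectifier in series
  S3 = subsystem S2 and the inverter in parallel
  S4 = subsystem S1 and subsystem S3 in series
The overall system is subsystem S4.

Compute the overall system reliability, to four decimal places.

Parallel (control card and battery string): 1 − (1 − 0.730000)(1 − 0.770000) = 0.937900
Series (output breaker and rectifier): 0.830000 × 0.880000 = 0.730400
Parallel ([0.730400] and inverter): 1 − (1 − 0.730400)(1 − 0.740000) = 0.929904
Series ([0.937900] and [0.929904]): 0.937900 × 0.929904 = 0.8722

0.8722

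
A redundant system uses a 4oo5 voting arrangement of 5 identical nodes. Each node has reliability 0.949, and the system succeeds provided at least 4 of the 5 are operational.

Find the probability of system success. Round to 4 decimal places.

R = Σ_{i=4}^{5} C(5,i) p^i (1−p)^{5−i} with p = 0.949
C(5,4)·0.949^4·0.051^1 = 0.206826
C(5,5)·0.949^5·0.051^0 = 0.769717
Sum = 0.9765

0.9765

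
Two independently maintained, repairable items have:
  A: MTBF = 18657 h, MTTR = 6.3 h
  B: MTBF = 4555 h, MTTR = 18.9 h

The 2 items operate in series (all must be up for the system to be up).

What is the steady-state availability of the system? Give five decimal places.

0.99553

A(A) = MTBF/(MTBF+MTTR) = 18657/(18657+6.3) = 0.999662
A(B) = MTBF/(MTBF+MTTR) = 4555/(4555+18.9) = 0.995868
Series availability: 0.999662 × 0.995868 = 0.99553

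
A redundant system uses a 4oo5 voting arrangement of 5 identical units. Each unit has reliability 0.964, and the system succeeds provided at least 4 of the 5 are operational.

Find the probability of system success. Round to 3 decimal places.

0.988

R = Σ_{i=4}^{5} C(5,i) p^i (1−p)^{5−i} with p = 0.964
C(5,4)·0.964^4·0.036^1 = 0.15545
C(5,5)·0.964^5·0.036^0 = 0.83250
Sum = 0.988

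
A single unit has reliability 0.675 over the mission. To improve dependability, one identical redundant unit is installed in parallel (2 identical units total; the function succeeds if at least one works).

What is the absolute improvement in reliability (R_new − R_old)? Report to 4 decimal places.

0.2194

R_before = 0.675
R_after = 1 − (1 − 0.675)^2 = 0.8944
ΔR = 0.8944 − 0.675 = 0.2194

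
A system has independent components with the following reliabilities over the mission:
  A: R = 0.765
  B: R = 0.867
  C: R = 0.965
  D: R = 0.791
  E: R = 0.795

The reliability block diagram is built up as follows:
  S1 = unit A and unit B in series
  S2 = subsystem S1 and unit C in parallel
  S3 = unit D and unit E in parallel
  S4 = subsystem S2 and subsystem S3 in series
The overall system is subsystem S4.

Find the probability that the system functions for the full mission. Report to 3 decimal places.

Series (A and B): 0.76500 × 0.86700 = 0.66326
Parallel ([0.66326] and C): 1 − (1 − 0.66326)(1 − 0.96500) = 0.98821
Parallel (D and E): 1 − (1 − 0.79100)(1 − 0.79500) = 0.95716
Series ([0.98821] and [0.95716]): 0.98821 × 0.95716 = 0.946

0.946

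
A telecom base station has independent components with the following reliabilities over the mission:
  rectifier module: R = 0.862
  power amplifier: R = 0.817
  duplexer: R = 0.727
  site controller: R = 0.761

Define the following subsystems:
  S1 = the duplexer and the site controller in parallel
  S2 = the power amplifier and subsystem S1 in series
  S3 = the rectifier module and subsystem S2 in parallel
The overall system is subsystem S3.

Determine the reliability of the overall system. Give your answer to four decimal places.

0.9674

Parallel (duplexer and site controller): 1 − (1 − 0.727000)(1 − 0.761000) = 0.934753
Series (power amplifier and [0.934753]): 0.817000 × 0.934753 = 0.763693
Parallel (rectifier module and [0.763693]): 1 − (1 − 0.862000)(1 − 0.763693) = 0.9674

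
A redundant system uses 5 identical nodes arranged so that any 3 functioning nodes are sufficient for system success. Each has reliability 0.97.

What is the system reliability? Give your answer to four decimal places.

0.9997

R = Σ_{i=3}^{5} C(5,i) p^i (1−p)^{5−i} with p = 0.97
C(5,3)·0.97^3·0.03^2 = 0.008214
C(5,4)·0.97^4·0.03^1 = 0.132794
C(5,5)·0.97^5·0.03^0 = 0.858734
Sum = 0.9997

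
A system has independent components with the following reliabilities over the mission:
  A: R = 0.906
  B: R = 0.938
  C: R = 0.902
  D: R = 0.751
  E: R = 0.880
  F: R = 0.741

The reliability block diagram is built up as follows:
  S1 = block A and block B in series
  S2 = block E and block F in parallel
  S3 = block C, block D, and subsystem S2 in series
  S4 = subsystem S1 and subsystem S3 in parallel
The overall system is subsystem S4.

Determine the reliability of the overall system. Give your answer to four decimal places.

0.9484

Series (A and B): 0.906000 × 0.938000 = 0.849828
Parallel (E and F): 1 − (1 − 0.880000)(1 − 0.741000) = 0.968920
Series (C, D, and [0.968920]): 0.902000 × 0.751000 × 0.968920 = 0.656348
Parallel ([0.849828] and [0.656348]): 1 − (1 − 0.849828)(1 − 0.656348) = 0.9484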